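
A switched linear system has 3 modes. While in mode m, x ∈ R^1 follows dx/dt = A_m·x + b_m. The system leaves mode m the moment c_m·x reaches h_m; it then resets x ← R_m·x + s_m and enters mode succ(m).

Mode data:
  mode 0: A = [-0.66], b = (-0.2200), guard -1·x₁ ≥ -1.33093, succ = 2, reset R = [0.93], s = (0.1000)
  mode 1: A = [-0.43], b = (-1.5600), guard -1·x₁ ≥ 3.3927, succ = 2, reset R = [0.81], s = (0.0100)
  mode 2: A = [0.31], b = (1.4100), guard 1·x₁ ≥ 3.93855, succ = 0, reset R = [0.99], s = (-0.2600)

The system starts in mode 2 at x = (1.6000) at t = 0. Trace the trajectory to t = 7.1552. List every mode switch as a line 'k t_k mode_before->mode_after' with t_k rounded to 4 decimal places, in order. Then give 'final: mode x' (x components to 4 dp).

Mode 2: guard c·x = 3.9386 hit at Δt = 1.0398 (t = 1.0398), x⁻ = (3.9385) → reset → x⁺ = (3.6392), jump to mode 0
Mode 0: guard c·x = -1.3309 hit at Δt = 1.3182 (t = 2.3580), x⁻ = (1.3309) → reset → x⁺ = (1.3378), jump to mode 2
Mode 2: guard c·x = 3.9386 hit at Δt = 1.1804 (t = 3.5384), x⁻ = (3.9386) → reset → x⁺ = (3.6392), jump to mode 0
Mode 0: guard c·x = -1.3309 hit at Δt = 1.3182 (t = 4.8566), x⁻ = (1.3309) → reset → x⁺ = (1.3378), jump to mode 2
Mode 2: guard c·x = 3.9386 hit at Δt = 1.1804 (t = 6.0370), x⁻ = (3.9385) → reset → x⁺ = (3.6392), jump to mode 0
Mode 0: flow for 1.1182 to horizon, guard not reached → x = (1.5658)

1 1.0398 2->0
2 2.3580 0->2
3 3.5384 2->0
4 4.8566 0->2
5 6.0370 2->0
final: 0 1.5658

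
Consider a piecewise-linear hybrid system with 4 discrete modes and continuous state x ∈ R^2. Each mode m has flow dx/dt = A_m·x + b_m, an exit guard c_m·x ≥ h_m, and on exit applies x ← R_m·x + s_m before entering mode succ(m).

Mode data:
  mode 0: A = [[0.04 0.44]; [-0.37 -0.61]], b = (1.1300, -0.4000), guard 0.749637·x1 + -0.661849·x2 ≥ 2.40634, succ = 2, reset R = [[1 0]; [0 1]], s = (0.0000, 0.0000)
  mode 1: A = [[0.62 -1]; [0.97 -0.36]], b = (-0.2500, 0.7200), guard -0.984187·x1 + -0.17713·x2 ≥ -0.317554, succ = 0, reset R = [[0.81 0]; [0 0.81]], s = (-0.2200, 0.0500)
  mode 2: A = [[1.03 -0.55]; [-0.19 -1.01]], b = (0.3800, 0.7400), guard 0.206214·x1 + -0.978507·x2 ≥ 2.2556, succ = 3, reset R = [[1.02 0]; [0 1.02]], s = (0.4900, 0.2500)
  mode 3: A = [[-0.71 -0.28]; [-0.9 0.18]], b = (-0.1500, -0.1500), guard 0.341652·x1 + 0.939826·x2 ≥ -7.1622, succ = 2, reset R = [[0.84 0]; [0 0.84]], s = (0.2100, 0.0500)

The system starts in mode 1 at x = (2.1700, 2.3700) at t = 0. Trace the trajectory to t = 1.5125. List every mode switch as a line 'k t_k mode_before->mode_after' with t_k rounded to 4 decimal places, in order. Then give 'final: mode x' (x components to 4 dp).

Mode 1: guard c·x = -0.3176 hit at Δt = 0.9663 (t = 0.9663), x⁻ = (-0.2379, 3.1148) → reset → x⁺ = (-0.4127, 2.5730), jump to mode 0
Mode 0: flow for 0.5462 to horizon, guard not reached → x = (0.7107, 1.6242)

1 0.9663 1->0
final: 0 0.7107 1.6242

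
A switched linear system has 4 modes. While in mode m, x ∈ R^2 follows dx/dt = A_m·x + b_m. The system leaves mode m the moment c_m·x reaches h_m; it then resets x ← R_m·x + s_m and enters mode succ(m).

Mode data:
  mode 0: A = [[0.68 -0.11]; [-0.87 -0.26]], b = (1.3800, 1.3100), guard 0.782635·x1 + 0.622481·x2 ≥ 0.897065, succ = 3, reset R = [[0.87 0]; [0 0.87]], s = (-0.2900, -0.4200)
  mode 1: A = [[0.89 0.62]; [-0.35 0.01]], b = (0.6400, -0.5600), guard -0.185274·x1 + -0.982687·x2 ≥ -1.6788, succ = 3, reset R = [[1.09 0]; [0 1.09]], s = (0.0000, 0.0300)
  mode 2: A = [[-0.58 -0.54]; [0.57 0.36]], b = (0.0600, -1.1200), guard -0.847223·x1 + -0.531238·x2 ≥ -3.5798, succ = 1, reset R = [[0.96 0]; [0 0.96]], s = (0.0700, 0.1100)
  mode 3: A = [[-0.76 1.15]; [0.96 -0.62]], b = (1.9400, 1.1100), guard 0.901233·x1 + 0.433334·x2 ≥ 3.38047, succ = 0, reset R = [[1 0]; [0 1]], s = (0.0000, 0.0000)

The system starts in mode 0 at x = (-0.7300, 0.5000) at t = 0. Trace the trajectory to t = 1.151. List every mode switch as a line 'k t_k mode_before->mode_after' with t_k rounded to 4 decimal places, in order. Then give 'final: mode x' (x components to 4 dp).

Mode 0: guard c·x = 0.8971 hit at Δt = 0.7050 (t = 0.7050), x⁻ = (-0.0303, 1.4792) → reset → x⁺ = (-0.3164, 0.8669), jump to mode 3
Mode 3: flow for 0.4460 to horizon, guard not reached → x = (0.9525, 1.2274)

1 0.7050 0->3
final: 3 0.9525 1.2274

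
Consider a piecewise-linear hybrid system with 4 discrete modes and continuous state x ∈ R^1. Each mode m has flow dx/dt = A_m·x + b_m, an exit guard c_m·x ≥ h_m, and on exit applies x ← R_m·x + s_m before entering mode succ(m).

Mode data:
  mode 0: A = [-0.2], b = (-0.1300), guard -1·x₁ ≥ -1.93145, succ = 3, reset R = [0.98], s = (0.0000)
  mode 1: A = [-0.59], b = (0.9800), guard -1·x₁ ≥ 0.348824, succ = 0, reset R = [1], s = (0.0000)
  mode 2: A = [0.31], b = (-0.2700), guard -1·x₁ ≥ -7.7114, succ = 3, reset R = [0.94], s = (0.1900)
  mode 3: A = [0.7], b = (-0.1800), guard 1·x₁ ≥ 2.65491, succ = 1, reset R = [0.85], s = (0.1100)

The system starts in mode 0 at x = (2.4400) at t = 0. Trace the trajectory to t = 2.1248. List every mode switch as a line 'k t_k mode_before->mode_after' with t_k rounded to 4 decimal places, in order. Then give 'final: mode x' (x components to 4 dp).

Mode 0: guard c·x = -1.9314 hit at Δt = 0.8991 (t = 0.8991), x⁻ = (1.9315) → reset → x⁺ = (1.8928), jump to mode 3
Mode 3: guard c·x = 2.6549 hit at Δt = 0.5464 (t = 1.4455), x⁻ = (2.6549) → reset → x⁺ = (2.3667), jump to mode 1
Mode 1: flow for 0.6793 to horizon, guard not reached → x = (2.1337)

1 0.8991 0->3
2 1.4455 3->1
final: 1 2.1337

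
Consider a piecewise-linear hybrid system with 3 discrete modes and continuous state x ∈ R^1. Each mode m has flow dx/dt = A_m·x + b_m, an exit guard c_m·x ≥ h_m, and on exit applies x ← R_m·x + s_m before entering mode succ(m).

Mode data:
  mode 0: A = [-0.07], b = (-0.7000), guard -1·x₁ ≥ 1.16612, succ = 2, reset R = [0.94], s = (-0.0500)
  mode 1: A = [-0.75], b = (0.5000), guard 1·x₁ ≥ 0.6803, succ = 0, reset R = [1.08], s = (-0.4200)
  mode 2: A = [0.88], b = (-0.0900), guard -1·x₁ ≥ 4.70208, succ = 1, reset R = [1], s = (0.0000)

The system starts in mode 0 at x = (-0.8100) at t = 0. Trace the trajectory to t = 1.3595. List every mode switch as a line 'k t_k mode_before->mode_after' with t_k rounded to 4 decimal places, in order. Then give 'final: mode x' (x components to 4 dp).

1 0.5646 0->2
final: 2 -2.4105

Mode 0: guard c·x = 1.1661 hit at Δt = 0.5646 (t = 0.5646), x⁻ = (-1.1661) → reset → x⁺ = (-1.1462), jump to mode 2
Mode 2: flow for 0.7949 to horizon, guard not reached → x = (-2.4105)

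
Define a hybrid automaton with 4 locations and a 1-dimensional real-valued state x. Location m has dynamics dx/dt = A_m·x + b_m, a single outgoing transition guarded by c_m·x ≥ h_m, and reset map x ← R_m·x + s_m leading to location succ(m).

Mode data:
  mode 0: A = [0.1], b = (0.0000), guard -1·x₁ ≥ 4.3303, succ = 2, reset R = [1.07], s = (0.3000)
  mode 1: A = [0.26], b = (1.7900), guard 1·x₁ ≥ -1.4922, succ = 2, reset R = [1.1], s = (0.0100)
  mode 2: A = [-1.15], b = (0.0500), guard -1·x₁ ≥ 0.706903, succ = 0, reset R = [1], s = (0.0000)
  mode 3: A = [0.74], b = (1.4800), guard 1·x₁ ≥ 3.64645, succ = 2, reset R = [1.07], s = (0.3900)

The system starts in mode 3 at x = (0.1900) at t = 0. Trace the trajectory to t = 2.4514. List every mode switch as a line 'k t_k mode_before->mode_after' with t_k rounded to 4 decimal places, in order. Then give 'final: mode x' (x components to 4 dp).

1 1.2799 3->2
final: 2 1.1478

Mode 3: guard c·x = 3.6465 hit at Δt = 1.2799 (t = 1.2799), x⁻ = (3.6464) → reset → x⁺ = (4.2917), jump to mode 2
Mode 2: flow for 1.1715 to horizon, guard not reached → x = (1.1478)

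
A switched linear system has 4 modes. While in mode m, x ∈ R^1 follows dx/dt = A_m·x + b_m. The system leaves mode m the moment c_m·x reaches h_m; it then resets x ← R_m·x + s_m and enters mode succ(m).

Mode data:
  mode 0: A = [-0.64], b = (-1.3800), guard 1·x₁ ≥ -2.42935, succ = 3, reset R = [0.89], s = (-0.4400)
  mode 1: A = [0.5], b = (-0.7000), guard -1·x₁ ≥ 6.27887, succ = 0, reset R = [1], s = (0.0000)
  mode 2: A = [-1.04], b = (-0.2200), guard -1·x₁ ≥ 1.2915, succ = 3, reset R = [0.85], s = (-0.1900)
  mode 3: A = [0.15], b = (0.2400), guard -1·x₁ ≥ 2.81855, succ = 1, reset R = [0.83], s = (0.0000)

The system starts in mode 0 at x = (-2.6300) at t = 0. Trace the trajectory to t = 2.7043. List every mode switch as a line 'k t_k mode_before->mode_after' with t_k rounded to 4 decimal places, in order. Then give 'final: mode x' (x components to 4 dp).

Mode 0: guard c·x = -2.4293 hit at Δt = 0.8607 (t = 0.8607), x⁻ = (-2.4293) → reset → x⁺ = (-2.6021), jump to mode 3
Mode 3: guard c·x = 2.8186 hit at Δt = 1.3036 (t = 2.1643), x⁻ = (-2.8185) → reset → x⁺ = (-2.3394), jump to mode 1
Mode 1: flow for 0.5400 to horizon, guard not reached → x = (-3.4985)

1 0.8607 0->3
2 2.1643 3->1
final: 1 -3.4985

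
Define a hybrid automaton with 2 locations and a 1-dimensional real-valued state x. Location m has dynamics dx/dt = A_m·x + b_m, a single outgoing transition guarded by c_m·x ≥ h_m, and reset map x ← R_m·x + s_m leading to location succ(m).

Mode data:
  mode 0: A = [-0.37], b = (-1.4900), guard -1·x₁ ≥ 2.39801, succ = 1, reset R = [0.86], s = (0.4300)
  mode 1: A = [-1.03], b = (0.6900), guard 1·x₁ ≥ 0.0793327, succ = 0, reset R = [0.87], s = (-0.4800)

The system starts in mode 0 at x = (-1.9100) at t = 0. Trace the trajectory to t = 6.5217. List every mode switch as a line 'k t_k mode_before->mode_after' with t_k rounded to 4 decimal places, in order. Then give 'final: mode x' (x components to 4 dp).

1 0.7082 0->1
2 2.0291 1->0
3 4.1843 0->1
4 5.5052 1->0
final: 0 -1.5445

Mode 0: guard c·x = 2.3980 hit at Δt = 0.7082 (t = 0.7082), x⁻ = (-2.3980) → reset → x⁺ = (-1.6323), jump to mode 1
Mode 1: guard c·x = 0.0793 hit at Δt = 1.3209 (t = 2.0291), x⁻ = (0.0793) → reset → x⁺ = (-0.4110), jump to mode 0
Mode 0: guard c·x = 2.3980 hit at Δt = 2.1551 (t = 4.1843), x⁻ = (-2.3980) → reset → x⁺ = (-1.6323), jump to mode 1
Mode 1: guard c·x = 0.0793 hit at Δt = 1.3209 (t = 5.5052), x⁻ = (0.0793) → reset → x⁺ = (-0.4110), jump to mode 0
Mode 0: flow for 1.0165 to horizon, guard not reached → x = (-1.5445)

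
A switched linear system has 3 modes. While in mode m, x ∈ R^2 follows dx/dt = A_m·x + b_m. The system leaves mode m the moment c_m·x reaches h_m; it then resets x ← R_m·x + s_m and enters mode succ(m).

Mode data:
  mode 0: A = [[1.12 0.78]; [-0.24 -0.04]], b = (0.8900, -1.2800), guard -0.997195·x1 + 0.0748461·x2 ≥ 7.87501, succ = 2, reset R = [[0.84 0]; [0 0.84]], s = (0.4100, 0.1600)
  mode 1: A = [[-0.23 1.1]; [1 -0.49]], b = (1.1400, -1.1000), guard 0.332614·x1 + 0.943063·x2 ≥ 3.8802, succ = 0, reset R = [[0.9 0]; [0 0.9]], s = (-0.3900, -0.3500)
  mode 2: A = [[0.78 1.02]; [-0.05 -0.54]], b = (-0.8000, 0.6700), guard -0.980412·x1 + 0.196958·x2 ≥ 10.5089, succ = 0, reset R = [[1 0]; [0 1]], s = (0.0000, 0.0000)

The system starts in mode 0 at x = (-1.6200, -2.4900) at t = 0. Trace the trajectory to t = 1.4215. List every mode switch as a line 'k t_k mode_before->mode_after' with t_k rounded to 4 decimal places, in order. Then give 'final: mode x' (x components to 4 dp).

1 1.0920 0->2
final: 2 -9.2403 -1.4224

Mode 0: guard c·x = 7.8750 hit at Δt = 1.0920 (t = 1.0920), x⁻ = (-8.0975, -2.6689) → reset → x⁺ = (-6.3919, -2.0819), jump to mode 2
Mode 2: flow for 0.3295 to horizon, guard not reached → x = (-9.2403, -1.4224)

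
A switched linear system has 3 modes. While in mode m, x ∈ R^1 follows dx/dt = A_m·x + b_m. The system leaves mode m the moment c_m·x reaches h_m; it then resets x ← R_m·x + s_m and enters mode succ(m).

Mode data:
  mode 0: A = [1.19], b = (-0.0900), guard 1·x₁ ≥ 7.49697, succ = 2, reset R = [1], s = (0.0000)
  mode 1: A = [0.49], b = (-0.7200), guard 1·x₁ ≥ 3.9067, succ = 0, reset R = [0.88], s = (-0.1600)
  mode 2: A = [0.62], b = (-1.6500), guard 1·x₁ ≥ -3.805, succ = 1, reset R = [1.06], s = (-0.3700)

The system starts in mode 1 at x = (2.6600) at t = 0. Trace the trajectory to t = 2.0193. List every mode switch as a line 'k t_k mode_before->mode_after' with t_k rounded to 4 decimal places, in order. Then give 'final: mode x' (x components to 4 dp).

Mode 1: guard c·x = 3.9067 hit at Δt = 1.4621 (t = 1.4621), x⁻ = (3.9067) → reset → x⁺ = (3.2779), jump to mode 0
Mode 0: flow for 0.5572 to horizon, guard not reached → x = (6.2904)

1 1.4621 1->0
final: 0 6.2904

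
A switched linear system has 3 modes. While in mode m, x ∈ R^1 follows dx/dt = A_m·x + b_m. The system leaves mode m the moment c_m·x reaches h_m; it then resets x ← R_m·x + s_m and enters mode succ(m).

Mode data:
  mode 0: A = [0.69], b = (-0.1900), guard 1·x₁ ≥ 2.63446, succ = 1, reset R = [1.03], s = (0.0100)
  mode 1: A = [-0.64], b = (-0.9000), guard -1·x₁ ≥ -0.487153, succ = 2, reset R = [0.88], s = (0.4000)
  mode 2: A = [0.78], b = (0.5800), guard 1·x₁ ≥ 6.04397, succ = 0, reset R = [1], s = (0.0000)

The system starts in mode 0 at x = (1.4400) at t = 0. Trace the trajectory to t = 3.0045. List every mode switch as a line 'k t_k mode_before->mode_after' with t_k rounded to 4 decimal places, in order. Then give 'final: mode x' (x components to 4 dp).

1 1.0230 0->1
2 2.2415 1->2
final: 2 2.1074

Mode 0: guard c·x = 2.6345 hit at Δt = 1.0230 (t = 1.0230), x⁻ = (2.6345) → reset → x⁺ = (2.7235), jump to mode 1
Mode 1: guard c·x = -0.4872 hit at Δt = 1.2185 (t = 2.2415), x⁻ = (0.4872) → reset → x⁺ = (0.8287), jump to mode 2
Mode 2: flow for 0.7630 to horizon, guard not reached → x = (2.1074)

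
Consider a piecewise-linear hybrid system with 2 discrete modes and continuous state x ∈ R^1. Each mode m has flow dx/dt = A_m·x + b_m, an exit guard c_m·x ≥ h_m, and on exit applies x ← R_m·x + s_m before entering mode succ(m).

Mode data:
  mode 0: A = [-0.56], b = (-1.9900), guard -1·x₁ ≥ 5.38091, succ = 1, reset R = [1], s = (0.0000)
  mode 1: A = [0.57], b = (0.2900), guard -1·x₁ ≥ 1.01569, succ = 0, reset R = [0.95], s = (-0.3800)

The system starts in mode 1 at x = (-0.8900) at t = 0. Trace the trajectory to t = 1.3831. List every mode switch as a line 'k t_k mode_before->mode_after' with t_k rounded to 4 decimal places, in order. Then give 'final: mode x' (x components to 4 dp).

Mode 1: guard c·x = 1.0157 hit at Δt = 0.4999 (t = 0.4999), x⁻ = (-1.0157) → reset → x⁺ = (-1.3449), jump to mode 0
Mode 0: flow for 0.8832 to horizon, guard not reached → x = (-2.2067)

1 0.4999 1->0
final: 0 -2.2067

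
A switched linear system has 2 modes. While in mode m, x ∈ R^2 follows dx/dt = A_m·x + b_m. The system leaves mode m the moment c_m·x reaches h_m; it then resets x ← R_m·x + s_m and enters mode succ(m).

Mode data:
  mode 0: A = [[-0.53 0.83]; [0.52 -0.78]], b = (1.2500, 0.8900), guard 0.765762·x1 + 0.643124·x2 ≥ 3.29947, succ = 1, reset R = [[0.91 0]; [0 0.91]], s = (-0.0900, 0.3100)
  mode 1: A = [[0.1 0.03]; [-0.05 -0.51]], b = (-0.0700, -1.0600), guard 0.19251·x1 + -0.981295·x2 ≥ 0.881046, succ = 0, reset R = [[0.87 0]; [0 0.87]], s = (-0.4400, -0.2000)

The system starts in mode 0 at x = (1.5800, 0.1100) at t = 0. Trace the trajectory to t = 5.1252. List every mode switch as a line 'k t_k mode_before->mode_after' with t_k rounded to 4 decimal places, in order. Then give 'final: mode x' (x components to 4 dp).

1 1.3368 0->1
2 2.8158 1->0
3 4.2418 0->1
final: 1 2.7521 0.3191

Mode 0: guard c·x = 3.2995 hit at Δt = 1.3368 (t = 1.3368), x⁻ = (2.8407, 1.7479) → reset → x⁺ = (2.4951, 1.9006), jump to mode 1
Mode 1: guard c·x = 0.8810 hit at Δt = 1.4790 (t = 2.8158), x⁻ = (2.8131, -0.3460) → reset → x⁺ = (2.0074, -0.5010), jump to mode 0
Mode 0: guard c·x = 3.2995 hit at Δt = 1.4260 (t = 4.2418), x⁻ = (2.9038, 1.6729) → reset → x⁺ = (2.5524, 1.8323), jump to mode 1
Mode 1: flow for 0.8834 to horizon, guard not reached → x = (2.7521, 0.3191)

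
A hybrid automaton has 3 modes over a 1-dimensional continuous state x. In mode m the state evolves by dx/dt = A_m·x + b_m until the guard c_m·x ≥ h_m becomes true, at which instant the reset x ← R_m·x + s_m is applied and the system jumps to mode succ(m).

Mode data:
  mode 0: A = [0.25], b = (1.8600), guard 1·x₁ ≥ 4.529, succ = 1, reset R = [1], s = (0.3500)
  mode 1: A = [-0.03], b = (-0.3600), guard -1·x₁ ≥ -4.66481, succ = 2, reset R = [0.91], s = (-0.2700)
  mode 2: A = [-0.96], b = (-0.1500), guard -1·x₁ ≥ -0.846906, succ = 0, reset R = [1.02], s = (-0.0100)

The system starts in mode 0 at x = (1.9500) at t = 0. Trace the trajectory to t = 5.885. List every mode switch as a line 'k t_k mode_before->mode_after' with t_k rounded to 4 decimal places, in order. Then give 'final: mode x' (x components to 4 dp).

Mode 0: guard c·x = 4.5290 hit at Δt = 0.9707 (t = 0.9707), x⁻ = (4.5290) → reset → x⁺ = (4.8790), jump to mode 1
Mode 1: guard c·x = -4.6648 hit at Δt = 0.4257 (t = 1.3964), x⁻ = (4.6648) → reset → x⁺ = (3.9750), jump to mode 2
Mode 2: guard c·x = -0.8469 hit at Δt = 1.4744 (t = 2.8708), x⁻ = (0.8469) → reset → x⁺ = (0.8538), jump to mode 0
Mode 0: guard c·x = 4.5290 hit at Δt = 1.4672 (t = 4.3380), x⁻ = (4.5290) → reset → x⁺ = (4.8790), jump to mode 1
Mode 1: guard c·x = -4.6648 hit at Δt = 0.4257 (t = 4.7637), x⁻ = (4.6648) → reset → x⁺ = (3.9750), jump to mode 2
Mode 2: flow for 1.1213 to horizon, guard not reached → x = (1.2517)

1 0.9707 0->1
2 1.3964 1->2
3 2.8708 2->0
4 4.3380 0->1
5 4.7637 1->2
final: 2 1.2517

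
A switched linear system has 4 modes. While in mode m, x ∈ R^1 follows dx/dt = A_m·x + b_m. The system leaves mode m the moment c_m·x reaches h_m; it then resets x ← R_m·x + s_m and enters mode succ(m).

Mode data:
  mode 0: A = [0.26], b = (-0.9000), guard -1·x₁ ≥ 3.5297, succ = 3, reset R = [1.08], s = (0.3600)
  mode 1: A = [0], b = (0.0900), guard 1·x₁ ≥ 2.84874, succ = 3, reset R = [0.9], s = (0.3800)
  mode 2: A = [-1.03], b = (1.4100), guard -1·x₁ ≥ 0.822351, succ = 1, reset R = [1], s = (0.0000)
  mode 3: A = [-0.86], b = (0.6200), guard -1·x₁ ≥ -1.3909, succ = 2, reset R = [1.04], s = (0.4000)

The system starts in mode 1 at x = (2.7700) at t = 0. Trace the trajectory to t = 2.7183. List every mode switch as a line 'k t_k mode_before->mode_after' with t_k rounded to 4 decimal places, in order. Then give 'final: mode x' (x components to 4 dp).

Mode 1: guard c·x = 2.8487 hit at Δt = 0.8749 (t = 0.8749), x⁻ = (2.8487) → reset → x⁺ = (2.9439), jump to mode 3
Mode 3: guard c·x = -1.3909 hit at Δt = 1.3946 (t = 2.2695), x⁻ = (1.3909) → reset → x⁺ = (1.8465), jump to mode 2
Mode 2: flow for 0.4488 to horizon, guard not reached → x = (1.6697)

1 0.8749 1->3
2 2.2695 3->2
final: 2 1.6697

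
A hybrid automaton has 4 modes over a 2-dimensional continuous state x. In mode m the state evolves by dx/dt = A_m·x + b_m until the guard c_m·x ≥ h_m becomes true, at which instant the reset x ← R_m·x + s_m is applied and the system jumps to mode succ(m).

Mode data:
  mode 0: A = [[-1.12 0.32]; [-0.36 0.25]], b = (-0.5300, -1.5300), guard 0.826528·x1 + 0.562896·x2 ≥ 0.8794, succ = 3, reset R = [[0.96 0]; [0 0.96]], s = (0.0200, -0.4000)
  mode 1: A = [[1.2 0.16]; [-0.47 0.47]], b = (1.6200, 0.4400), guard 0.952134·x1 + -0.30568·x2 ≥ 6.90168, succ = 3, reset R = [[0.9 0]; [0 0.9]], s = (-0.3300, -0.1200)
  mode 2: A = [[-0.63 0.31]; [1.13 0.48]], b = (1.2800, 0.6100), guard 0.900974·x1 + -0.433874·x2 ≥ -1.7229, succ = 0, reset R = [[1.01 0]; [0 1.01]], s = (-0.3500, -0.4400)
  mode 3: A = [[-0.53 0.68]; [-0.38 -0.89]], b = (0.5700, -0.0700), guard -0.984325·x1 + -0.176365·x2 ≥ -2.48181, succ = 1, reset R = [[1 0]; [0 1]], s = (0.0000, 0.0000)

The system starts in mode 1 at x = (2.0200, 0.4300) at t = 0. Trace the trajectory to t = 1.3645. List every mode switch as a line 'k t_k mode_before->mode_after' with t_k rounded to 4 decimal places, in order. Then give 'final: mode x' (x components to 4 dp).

1 0.7561 1->3
final: 3 4.2356 -1.3633

Mode 1: guard c·x = 6.9017 hit at Δt = 0.7561 (t = 0.7561), x⁻ = (7.0240, -0.6998) → reset → x⁺ = (5.9916, -0.7498), jump to mode 3
Mode 3: flow for 0.6084 to horizon, guard not reached → x = (4.2356, -1.3633)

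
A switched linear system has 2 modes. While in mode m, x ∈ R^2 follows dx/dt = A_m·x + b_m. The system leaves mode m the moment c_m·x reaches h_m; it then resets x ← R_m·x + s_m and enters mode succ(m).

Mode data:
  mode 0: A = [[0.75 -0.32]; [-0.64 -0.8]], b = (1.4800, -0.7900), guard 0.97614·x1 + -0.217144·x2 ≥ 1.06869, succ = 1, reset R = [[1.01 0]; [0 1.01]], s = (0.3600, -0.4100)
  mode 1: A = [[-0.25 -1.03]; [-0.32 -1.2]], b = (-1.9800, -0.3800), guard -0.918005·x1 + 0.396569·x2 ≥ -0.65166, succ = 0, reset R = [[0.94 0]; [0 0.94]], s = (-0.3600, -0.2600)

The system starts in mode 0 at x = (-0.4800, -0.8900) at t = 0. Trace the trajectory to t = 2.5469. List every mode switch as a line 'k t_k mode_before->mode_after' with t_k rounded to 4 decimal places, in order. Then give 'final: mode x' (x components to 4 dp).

Mode 0: guard c·x = 1.0687 hit at Δt = 0.7238 (t = 0.7238), x⁻ = (0.8718, -1.0024) → reset → x⁺ = (1.2405, -1.4224), jump to mode 1
Mode 1: guard c·x = -0.6517 hit at Δt = 0.8527 (t = 1.5765), x⁻ = (0.3465, -0.8411) → reset → x⁺ = (-0.0343, -1.0507), jump to mode 0
Mode 0: guard c·x = 1.0687 hit at Δt = 0.4168 (t = 1.9933), x⁻ = (0.8446, -1.1248) → reset → x⁺ = (1.2130, -1.5461), jump to mode 1
Mode 1: flow for 0.5536 to horizon, guard not reached → x = (0.7171, -1.0728)

1 0.7238 0->1
2 1.5765 1->0
3 1.9933 0->1
final: 1 0.7171 -1.0728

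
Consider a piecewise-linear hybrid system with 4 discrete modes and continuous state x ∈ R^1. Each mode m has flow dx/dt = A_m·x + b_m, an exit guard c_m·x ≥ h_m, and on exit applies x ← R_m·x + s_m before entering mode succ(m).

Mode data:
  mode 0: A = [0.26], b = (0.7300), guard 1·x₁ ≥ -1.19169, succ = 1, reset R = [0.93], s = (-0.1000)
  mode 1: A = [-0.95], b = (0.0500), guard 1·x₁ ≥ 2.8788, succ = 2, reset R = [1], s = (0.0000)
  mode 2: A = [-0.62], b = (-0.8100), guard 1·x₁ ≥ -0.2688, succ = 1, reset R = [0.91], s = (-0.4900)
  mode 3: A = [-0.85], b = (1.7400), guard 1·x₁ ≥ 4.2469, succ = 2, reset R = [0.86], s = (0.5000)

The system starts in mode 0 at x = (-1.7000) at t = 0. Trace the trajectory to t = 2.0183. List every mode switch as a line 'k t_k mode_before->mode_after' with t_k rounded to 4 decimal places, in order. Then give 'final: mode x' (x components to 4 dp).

1 1.4526 0->1
final: 1 -0.6841

Mode 0: guard c·x = -1.1917 hit at Δt = 1.4526 (t = 1.4526), x⁻ = (-1.1917) → reset → x⁺ = (-1.2083), jump to mode 1
Mode 1: flow for 0.5657 to horizon, guard not reached → x = (-0.6841)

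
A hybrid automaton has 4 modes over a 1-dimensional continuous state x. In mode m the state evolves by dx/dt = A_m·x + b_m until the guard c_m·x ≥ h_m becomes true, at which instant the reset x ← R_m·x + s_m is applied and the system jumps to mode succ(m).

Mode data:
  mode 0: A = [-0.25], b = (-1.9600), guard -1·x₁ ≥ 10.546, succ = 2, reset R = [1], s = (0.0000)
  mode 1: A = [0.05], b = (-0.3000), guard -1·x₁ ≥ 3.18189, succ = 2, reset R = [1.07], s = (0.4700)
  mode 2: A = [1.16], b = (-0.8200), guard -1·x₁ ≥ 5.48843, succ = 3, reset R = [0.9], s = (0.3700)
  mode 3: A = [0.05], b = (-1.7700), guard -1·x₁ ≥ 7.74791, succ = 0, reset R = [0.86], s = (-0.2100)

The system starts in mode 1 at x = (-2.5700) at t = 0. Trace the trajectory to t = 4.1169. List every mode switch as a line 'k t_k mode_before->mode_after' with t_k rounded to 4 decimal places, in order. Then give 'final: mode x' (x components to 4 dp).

1 1.3793 1->2
2 1.8374 2->3
3 3.3677 3->0
final: 0 -7.0383

Mode 1: guard c·x = 3.1819 hit at Δt = 1.3793 (t = 1.3793), x⁻ = (-3.1819) → reset → x⁺ = (-2.9346), jump to mode 2
Mode 2: guard c·x = 5.4884 hit at Δt = 0.4581 (t = 1.8374), x⁻ = (-5.4884) → reset → x⁺ = (-4.5696), jump to mode 3
Mode 3: guard c·x = 7.7479 hit at Δt = 1.5303 (t = 3.3677), x⁻ = (-7.7479) → reset → x⁺ = (-6.8732), jump to mode 0
Mode 0: flow for 0.7492 to horizon, guard not reached → x = (-7.0383)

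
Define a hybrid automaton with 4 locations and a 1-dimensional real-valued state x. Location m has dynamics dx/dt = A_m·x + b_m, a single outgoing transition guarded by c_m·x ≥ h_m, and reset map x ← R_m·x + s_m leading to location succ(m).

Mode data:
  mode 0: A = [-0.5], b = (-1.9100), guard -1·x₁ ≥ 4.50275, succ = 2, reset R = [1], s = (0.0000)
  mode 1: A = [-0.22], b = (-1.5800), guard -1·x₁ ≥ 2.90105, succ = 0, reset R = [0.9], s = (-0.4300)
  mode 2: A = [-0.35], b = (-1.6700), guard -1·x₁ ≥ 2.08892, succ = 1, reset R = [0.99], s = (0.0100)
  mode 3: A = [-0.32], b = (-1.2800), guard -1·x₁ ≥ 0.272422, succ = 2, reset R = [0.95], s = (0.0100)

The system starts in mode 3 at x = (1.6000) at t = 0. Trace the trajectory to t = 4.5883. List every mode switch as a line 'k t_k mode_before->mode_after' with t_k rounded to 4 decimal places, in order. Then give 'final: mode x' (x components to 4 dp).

1 1.2719 3->2
2 2.7643 2->1
3 3.5814 1->0
final: 0 -3.3491

Mode 3: guard c·x = 0.2724 hit at Δt = 1.2719 (t = 1.2719), x⁻ = (-0.2724) → reset → x⁺ = (-0.2488), jump to mode 2
Mode 2: guard c·x = 2.0889 hit at Δt = 1.4924 (t = 2.7643), x⁻ = (-2.0889) → reset → x⁺ = (-2.0580), jump to mode 1
Mode 1: guard c·x = 2.9011 hit at Δt = 0.8171 (t = 3.5814), x⁻ = (-2.9010) → reset → x⁺ = (-3.0409), jump to mode 0
Mode 0: flow for 1.0069 to horizon, guard not reached → x = (-3.3491)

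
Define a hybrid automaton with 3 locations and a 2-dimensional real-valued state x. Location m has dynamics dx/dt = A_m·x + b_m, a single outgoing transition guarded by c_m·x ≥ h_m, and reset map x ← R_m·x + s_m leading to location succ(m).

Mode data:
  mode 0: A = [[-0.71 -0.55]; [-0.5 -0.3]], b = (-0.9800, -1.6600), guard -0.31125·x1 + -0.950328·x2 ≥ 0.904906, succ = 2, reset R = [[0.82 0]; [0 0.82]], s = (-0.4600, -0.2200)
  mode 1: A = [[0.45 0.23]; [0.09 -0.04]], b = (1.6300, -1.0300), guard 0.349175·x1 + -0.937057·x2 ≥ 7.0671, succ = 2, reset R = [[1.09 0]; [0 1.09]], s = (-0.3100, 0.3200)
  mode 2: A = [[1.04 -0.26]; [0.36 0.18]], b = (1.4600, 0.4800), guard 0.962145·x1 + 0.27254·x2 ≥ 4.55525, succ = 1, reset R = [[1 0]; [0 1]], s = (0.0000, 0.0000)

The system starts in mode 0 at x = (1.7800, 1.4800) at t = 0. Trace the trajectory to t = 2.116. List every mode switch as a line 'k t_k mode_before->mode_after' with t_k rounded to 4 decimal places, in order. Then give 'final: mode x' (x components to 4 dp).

Mode 0: guard c·x = 0.9049 hit at Δt = 1.2105 (t = 1.2105), x⁻ = (-0.0155, -0.9471) → reset → x⁺ = (-0.4727, -0.9966), jump to mode 2
Mode 2: flow for 0.9055 to horizon, guard not reached → x = (1.3293, -0.6047)

1 1.2105 0->2
final: 2 1.3293 -0.6047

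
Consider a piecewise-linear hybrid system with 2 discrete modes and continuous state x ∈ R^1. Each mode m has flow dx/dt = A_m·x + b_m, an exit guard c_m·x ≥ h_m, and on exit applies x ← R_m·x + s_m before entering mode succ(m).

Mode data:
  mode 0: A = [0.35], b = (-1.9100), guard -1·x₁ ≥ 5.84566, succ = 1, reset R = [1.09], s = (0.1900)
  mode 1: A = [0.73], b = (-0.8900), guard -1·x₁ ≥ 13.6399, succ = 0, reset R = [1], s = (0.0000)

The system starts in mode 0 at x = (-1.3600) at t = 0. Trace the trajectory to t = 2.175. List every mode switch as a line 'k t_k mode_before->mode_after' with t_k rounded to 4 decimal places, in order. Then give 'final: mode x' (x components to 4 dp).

1 1.4446 0->1
final: 1 -11.3947

Mode 0: guard c·x = 5.8457 hit at Δt = 1.4446 (t = 1.4446), x⁻ = (-5.8457) → reset → x⁺ = (-6.1818), jump to mode 1
Mode 1: flow for 0.7304 to horizon, guard not reached → x = (-11.3947)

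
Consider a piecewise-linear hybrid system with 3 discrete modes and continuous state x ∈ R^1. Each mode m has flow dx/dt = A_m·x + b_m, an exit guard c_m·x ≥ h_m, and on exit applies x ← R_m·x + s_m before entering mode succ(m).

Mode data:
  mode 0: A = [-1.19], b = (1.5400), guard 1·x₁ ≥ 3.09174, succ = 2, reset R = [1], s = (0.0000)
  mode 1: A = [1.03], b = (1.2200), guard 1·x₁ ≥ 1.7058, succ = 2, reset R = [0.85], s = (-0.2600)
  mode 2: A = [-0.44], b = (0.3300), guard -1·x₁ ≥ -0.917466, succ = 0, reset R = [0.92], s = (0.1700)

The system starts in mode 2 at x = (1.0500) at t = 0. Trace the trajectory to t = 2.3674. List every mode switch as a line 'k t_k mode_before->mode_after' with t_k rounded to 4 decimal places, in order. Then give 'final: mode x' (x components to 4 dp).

1 1.3250 2->0
final: 0 1.2131

Mode 2: guard c·x = -0.9175 hit at Δt = 1.3250 (t = 1.3250), x⁻ = (0.9175) → reset → x⁺ = (1.0141), jump to mode 0
Mode 0: flow for 1.0424 to horizon, guard not reached → x = (1.2131)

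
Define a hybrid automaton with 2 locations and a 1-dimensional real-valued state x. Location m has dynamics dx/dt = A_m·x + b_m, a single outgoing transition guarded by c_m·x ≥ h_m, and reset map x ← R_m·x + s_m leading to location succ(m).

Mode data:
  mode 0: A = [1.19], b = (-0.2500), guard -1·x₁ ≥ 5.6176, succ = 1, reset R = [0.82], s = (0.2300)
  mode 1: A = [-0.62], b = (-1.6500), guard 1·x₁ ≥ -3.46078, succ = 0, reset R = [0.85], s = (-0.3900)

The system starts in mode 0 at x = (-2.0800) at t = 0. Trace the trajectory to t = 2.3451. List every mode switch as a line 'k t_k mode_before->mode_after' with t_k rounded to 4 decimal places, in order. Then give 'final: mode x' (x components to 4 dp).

Mode 0: guard c·x = 5.6176 hit at Δt = 0.7849 (t = 0.7849), x⁻ = (-5.6176) → reset → x⁺ = (-4.3764), jump to mode 1
Mode 1: guard c·x = -3.4608 hit at Δt = 1.2311 (t = 2.0160), x⁻ = (-3.4608) → reset → x⁺ = (-3.3317), jump to mode 0
Mode 0: flow for 0.3291 to horizon, guard not reached → x = (-5.0296)

1 0.7849 0->1
2 2.0160 1->0
final: 0 -5.0296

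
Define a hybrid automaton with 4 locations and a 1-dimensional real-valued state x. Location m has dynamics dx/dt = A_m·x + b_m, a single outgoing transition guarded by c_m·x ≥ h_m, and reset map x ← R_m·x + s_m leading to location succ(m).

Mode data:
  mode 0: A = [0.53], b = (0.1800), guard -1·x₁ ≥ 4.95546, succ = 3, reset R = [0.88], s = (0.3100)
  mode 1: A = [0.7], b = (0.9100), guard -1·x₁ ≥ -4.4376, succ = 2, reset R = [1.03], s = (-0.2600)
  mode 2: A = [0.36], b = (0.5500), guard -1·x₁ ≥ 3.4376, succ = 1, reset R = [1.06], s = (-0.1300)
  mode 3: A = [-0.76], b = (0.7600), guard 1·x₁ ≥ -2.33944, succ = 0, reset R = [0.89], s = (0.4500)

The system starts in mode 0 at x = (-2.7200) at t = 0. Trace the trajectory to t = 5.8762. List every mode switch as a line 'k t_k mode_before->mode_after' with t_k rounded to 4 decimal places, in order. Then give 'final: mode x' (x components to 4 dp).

1 1.2495 0->3
2 1.7939 3->0
3 4.1957 0->3
4 4.7401 3->0
final: 0 -2.6998

Mode 0: guard c·x = 4.9555 hit at Δt = 1.2495 (t = 1.2495), x⁻ = (-4.9555) → reset → x⁺ = (-4.0508), jump to mode 3
Mode 3: guard c·x = -2.3394 hit at Δt = 0.5444 (t = 1.7939), x⁻ = (-2.3394) → reset → x⁺ = (-1.6321), jump to mode 0
Mode 0: guard c·x = 4.9555 hit at Δt = 2.4018 (t = 4.1957), x⁻ = (-4.9555) → reset → x⁺ = (-4.0508), jump to mode 3
Mode 3: guard c·x = -2.3394 hit at Δt = 0.5444 (t = 4.7401), x⁻ = (-2.3394) → reset → x⁺ = (-1.6321), jump to mode 0
Mode 0: flow for 1.1361 to horizon, guard not reached → x = (-2.6998)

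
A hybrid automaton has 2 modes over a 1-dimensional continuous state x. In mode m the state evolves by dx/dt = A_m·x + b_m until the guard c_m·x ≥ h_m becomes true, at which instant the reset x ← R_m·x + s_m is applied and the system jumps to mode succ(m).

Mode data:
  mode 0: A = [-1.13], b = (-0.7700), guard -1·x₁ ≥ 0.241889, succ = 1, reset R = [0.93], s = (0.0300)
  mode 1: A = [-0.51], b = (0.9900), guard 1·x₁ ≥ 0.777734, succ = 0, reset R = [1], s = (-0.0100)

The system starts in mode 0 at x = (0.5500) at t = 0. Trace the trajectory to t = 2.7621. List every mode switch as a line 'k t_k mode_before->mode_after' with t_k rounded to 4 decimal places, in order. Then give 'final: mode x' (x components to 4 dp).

1 0.9117 0->1
2 2.1031 1->0
final: 0 0.0068

Mode 0: guard c·x = 0.2419 hit at Δt = 0.9117 (t = 0.9117), x⁻ = (-0.2419) → reset → x⁺ = (-0.1950), jump to mode 1
Mode 1: guard c·x = 0.7777 hit at Δt = 1.1914 (t = 2.1031), x⁻ = (0.7777) → reset → x⁺ = (0.7677), jump to mode 0
Mode 0: flow for 0.6590 to horizon, guard not reached → x = (0.0068)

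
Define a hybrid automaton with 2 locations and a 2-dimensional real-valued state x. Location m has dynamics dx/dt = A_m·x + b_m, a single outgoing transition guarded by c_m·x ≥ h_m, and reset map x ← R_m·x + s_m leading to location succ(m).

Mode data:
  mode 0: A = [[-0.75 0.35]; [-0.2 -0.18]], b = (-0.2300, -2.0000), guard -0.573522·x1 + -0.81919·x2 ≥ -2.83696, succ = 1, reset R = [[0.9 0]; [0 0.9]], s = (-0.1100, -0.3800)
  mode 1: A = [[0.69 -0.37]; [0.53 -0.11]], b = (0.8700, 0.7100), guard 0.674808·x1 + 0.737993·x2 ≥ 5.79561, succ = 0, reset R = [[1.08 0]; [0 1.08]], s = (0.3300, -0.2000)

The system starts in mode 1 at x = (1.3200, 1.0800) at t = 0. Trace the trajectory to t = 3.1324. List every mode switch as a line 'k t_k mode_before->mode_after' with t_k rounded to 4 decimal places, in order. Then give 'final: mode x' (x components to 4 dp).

Mode 1: guard c·x = 5.7956 hit at Δt = 1.5916 (t = 1.5916), x⁻ = (4.1950, 4.0174) → reset → x⁺ = (4.8606, 4.1387), jump to mode 0
Mode 0: guard c·x = -2.8370 hit at Δt = 0.8481 (t = 2.4397), x⁻ = (2.9883, 1.3710) → reset → x⁺ = (2.5795, 0.8539), jump to mode 1
Mode 1: flow for 0.6927 to horizon, guard not reached → x = (4.4194, 2.4924)

1 1.5916 1->0
2 2.4397 0->1
final: 1 4.4194 2.4924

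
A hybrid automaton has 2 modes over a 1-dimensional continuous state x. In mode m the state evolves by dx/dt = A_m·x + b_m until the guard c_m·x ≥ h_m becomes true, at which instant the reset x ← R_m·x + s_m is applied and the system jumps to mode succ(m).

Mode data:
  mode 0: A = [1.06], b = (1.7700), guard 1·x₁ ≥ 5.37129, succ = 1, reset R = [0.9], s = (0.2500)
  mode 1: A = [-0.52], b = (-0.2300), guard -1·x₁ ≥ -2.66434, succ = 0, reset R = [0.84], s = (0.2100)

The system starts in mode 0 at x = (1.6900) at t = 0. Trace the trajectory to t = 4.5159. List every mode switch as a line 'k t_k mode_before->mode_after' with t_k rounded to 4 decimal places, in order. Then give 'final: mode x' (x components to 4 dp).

Mode 0: guard c·x = 5.3713 hit at Δt = 0.6980 (t = 0.6980), x⁻ = (5.3713) → reset → x⁺ = (5.0842), jump to mode 1
Mode 1: guard c·x = -2.6643 hit at Δt = 1.1077 (t = 1.8057), x⁻ = (2.6643) → reset → x⁺ = (2.4480), jump to mode 0
Mode 0: guard c·x = 5.3713 hit at Δt = 0.5061 (t = 2.3118), x⁻ = (5.3713) → reset → x⁺ = (5.0842), jump to mode 1
Mode 1: guard c·x = -2.6643 hit at Δt = 1.1077 (t = 3.4195), x⁻ = (2.6643) → reset → x⁺ = (2.4480), jump to mode 0
Mode 0: guard c·x = 5.3713 hit at Δt = 0.5061 (t = 3.9255), x⁻ = (5.3713) → reset → x⁺ = (5.0842), jump to mode 1
Mode 1: flow for 0.5904 to horizon, guard not reached → x = (3.6233)

1 0.6980 0->1
2 1.8057 1->0
3 2.3118 0->1
4 3.4195 1->0
5 3.9255 0->1
final: 1 3.6233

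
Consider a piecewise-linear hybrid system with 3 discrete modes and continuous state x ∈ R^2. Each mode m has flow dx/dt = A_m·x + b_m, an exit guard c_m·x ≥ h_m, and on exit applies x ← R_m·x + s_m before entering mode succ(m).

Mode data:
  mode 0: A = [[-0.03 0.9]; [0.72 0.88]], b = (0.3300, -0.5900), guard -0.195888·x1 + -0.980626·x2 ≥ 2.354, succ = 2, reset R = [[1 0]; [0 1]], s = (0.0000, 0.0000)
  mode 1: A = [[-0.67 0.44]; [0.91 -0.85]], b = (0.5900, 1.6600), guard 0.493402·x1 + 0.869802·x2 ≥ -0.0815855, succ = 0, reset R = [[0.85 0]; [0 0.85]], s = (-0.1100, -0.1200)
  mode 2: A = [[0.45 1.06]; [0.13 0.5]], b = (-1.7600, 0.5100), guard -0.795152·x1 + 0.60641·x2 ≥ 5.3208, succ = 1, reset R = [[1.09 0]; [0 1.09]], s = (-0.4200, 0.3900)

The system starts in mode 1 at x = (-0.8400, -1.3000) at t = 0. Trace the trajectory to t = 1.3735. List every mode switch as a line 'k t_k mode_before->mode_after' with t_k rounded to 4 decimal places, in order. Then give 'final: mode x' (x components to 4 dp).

Mode 1: guard c·x = -0.0816 hit at Δt = 0.8221 (t = 0.8221), x⁻ = (-0.2563, 0.0516) → reset → x⁺ = (-0.3279, -0.0761), jump to mode 0
Mode 0: flow for 0.5514 to horizon, guard not reached → x = (-0.3202, -0.6953)

1 0.8221 1->0
final: 0 -0.3202 -0.6953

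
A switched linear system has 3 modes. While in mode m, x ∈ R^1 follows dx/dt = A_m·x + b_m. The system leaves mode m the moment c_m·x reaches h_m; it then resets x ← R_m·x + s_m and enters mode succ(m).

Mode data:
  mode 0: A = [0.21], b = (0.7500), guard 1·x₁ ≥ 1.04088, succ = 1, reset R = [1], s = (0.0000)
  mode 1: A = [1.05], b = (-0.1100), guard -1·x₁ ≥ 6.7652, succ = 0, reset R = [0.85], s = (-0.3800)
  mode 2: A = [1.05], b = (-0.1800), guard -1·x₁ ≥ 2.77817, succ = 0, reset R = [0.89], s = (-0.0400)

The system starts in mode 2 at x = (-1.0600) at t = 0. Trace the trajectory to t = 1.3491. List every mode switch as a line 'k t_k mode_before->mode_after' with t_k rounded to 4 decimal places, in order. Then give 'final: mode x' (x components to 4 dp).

1 0.8319 2->0
final: 0 -2.3911

Mode 2: guard c·x = 2.7782 hit at Δt = 0.8319 (t = 0.8319), x⁻ = (-2.7782) → reset → x⁺ = (-2.5126), jump to mode 0
Mode 0: flow for 0.5172 to horizon, guard not reached → x = (-2.3911)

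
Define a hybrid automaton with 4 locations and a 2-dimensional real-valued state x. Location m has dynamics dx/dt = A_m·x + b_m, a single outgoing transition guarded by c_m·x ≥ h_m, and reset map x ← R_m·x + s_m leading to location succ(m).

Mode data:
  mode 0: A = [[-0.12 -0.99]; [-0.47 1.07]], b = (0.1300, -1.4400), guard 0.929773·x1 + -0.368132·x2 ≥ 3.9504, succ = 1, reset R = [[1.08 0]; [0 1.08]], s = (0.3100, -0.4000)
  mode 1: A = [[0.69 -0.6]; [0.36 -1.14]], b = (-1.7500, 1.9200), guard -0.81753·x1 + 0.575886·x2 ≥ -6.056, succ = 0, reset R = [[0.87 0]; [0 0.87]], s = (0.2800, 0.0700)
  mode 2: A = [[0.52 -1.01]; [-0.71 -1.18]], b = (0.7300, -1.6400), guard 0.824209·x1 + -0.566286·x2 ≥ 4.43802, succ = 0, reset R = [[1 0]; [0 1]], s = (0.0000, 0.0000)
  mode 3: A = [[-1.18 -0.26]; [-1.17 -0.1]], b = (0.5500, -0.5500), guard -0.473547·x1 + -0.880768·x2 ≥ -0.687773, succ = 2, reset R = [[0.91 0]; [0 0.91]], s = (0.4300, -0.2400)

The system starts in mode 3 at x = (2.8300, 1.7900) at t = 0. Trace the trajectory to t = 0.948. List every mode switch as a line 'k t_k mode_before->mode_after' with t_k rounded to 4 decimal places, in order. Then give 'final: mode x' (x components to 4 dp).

1 0.5993 3->2
final: 2 2.7646 -1.1279

Mode 3: guard c·x = -0.6878 hit at Δt = 0.5993 (t = 0.5993), x⁻ = (1.5558, -0.0556) → reset → x⁺ = (1.8458, -0.2906), jump to mode 2
Mode 2: flow for 0.3487 to horizon, guard not reached → x = (2.7646, -1.1279)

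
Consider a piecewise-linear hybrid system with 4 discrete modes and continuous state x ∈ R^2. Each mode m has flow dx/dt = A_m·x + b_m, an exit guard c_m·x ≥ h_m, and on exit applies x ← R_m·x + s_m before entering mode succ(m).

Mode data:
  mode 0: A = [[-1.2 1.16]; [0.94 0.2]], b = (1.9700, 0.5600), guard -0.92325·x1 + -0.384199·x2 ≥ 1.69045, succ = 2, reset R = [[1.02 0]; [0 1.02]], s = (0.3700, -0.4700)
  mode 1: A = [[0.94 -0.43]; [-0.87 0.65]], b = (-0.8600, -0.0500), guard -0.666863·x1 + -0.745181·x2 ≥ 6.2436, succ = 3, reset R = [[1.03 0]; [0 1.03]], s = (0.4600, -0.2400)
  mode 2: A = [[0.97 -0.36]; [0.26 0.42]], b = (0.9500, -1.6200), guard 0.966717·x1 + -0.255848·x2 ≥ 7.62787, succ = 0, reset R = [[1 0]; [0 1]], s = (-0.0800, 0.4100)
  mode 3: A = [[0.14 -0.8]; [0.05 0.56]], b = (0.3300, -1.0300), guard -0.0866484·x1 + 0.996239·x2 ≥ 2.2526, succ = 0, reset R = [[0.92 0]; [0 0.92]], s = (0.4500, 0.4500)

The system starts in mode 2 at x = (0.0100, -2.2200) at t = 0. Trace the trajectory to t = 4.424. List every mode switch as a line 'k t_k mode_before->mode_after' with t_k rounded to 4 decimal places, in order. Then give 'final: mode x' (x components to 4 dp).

1 1.3479 2->0
2 2.9106 0->2
3 4.0591 2->0
final: 0 1.9555 -6.4522

Mode 2: guard c·x = 7.6279 hit at Δt = 1.3479 (t = 1.3479), x⁻ = (6.3371, -5.8694) → reset → x⁺ = (6.2571, -5.4594), jump to mode 0
Mode 0: guard c·x = 1.6905 hit at Δt = 1.5627 (t = 2.9106), x⁻ = (-0.4645, -3.2837) → reset → x⁺ = (-0.1038, -3.8194), jump to mode 2
Mode 2: guard c·x = 7.6279 hit at Δt = 1.1485 (t = 4.0591), x⁻ = (5.8186, -7.8286) → reset → x⁺ = (5.7386, -7.4186), jump to mode 0
Mode 0: flow for 0.3649 to horizon, guard not reached → x = (1.9555, -6.4522)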